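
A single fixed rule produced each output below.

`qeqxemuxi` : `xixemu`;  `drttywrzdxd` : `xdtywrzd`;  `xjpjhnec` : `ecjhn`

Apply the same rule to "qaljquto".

tojqu

Each output is the input with this applied: delete the first 3 characters, then move the last 2 characters to the front (rotate right by 2).
Applying both steps to "qaljquto": "jquto", then "tojqu".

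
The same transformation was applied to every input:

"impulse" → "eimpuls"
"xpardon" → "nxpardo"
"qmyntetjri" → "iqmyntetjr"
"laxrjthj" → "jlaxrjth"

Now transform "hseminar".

The rule is to move the last character to the front.
For "hseminar" the result is "rhsemina".

rhsemina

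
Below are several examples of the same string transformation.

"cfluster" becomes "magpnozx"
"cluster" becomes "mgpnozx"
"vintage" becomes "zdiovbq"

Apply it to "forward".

Looking at the pairs, the operation is to swap the first and last characters, then shift every letter 5 places backward in the alphabet (wrapping around).
Starting from "forward": after the first operation, "dorwarf"; after the second, "yjmrvma".
(Check on "cfluster": → "rflustec" → "magpnozx" ✓)

yjmrvma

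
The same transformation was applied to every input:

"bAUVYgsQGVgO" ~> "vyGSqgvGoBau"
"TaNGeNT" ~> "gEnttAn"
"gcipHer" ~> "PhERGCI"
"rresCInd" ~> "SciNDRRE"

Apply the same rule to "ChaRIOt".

rioTcHA

Each output is the input with this applied: move the first 3 characters to the end (rotate left by 3), then flip the case of every letter.
For "ChaRIOt" the result is "rioTcHA".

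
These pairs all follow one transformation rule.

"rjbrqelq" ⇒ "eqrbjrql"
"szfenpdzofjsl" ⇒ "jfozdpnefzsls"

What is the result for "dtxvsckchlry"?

Each output is the input with this applied: move the last 2 characters to the front (rotate right by 2), then reverse the string.
On "dtxvsckchlry": the first step gives "rydtxvsckchl", and the second then gives "lhckcsvxtdyr".

lhckcsvxtdyr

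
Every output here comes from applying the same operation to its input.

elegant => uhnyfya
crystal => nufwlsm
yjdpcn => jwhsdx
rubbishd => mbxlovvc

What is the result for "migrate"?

The pattern: shift every letter 6 places backward in the alphabet (wrapping around), then move the last 3 characters to the front (rotate right by 3).
Working it through for "migrate": intermediate "gcaluny", final "unygcal".

unygcal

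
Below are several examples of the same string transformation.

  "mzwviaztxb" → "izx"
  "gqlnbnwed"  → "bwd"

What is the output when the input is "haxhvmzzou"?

The pattern: delete the first 3 characters, then keep every other character starting from the second (positions 2nd, 4th, 6th, ...).
Starting from "haxhvmzzou": after the first operation, "hvmzzou"; after the second, "vzo".

vzo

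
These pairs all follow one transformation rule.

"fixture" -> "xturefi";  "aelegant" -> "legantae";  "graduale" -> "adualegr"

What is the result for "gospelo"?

spelogo

In each case the input is transformed by: move the first 2 characters to the end (rotate left by 2).
Applying that to "gospelo" gives "spelogo".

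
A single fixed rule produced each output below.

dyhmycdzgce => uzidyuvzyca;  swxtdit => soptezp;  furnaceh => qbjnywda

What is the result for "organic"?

Looking at the pairs, the operation is to shift every letter 4 places backward in the alphabet (wrapping around), then swap each adjacent pair of characters (1↔2, 3↔4, ...).
Starting from "organic": after the first operation, "kncwjey"; after the second, "nkwcejy".

nkwcejy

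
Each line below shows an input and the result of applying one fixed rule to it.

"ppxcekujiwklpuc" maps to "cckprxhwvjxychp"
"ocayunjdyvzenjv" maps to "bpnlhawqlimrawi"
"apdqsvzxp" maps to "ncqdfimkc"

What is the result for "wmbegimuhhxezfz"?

jzortvzhuukrmsm

The transformation: shift every letter 13 places forward in the alphabet (wrapping around) — i.e. ROT13.
Applying that to "wmbegimuhhxezfz" gives "jzortvzhuukrmsm".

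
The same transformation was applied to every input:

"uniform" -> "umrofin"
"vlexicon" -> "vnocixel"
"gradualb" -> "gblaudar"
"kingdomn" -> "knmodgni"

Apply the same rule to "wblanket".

wteknalb

Each output is the input with this applied: move the first character to the end, then reverse the string.
Working it through for "wblanket": intermediate "blanketw", final "wteknalb".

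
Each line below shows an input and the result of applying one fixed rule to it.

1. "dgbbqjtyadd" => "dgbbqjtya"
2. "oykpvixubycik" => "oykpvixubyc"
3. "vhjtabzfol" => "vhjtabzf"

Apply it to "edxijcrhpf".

Looking at the pairs, the operation is to delete the last 2 characters.
So "edxijcrhpf" becomes "edxijcrh".

edxijcrh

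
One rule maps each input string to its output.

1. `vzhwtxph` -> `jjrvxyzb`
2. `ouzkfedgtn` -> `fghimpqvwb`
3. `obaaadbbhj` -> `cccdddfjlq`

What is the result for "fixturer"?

ghkttvwz

What's happening: sort the characters into alphabetical order, then shift every letter 2 places forward in the alphabet (wrapping around).
On "fixturer": the first step gives "efirrtux", and the second then gives "ghkttvwz".
(Check on "obaaadbbhj": → "aaabbbdhjo" → "cccdddfjlq" ✓)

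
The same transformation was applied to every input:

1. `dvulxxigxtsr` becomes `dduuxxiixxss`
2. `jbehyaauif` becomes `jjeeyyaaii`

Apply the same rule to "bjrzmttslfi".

The rule is to keep every other character starting from the first (positions 1st, 3rd, 5th, ...), then double every character.
On "bjrzmttslfi": the first step gives "brmtli", and the second then gives "bbrrmmttllii".

bbrrmmttllii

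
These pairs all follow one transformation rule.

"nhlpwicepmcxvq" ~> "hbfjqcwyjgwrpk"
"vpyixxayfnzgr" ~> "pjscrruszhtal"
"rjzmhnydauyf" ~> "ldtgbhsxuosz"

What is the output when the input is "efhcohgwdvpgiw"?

What's happening: shift every letter 6 places backward in the alphabet (wrapping around).
So "efhcohgwdvpgiw" becomes "yzbwibaqxpjacq".

yzbwibaqxpjacq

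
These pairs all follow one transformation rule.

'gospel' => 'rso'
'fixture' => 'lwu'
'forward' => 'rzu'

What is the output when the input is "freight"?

ulk

In each case the input is transformed by: keep every other character starting from the second (positions 2nd, 4th, 6th, ...), then shift every letter 3 places forward in the alphabet (wrapping around).
Applying that to "freight" gives "ulk".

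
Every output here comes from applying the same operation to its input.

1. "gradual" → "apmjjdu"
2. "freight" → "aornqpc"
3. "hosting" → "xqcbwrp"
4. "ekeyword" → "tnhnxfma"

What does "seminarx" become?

nbrvjwga

In each case the input is transformed by: swap each adjacent pair of characters (1↔2, 3↔4, ...), then shift every letter 9 places forward in the alphabet (wrapping around).
Doing the same to "seminarx": "nbrvjwga".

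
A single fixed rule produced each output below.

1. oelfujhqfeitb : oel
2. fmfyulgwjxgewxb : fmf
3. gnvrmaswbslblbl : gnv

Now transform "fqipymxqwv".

The transformation: keep only the first 3 characters.
Applying that to "fqipymxqwv" gives "fqi".

fqi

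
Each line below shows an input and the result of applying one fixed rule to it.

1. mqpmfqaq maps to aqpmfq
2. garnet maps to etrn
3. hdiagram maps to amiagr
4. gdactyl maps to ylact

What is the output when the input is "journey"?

eyurn

The transformation: delete the first 2 characters, then move the last 2 characters to the front (rotate right by 2).
For "journey", step one produces "urney"; step two turns that into "eyurn".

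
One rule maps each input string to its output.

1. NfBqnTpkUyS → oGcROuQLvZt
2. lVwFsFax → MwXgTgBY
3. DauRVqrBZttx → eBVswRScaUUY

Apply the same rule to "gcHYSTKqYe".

HDiztulRzF

Each output is the input with this applied: flip the case of every letter, then shift every letter 1 place forward in the alphabet (wrapping around).
"gcHYSTKqYe" → "GChystkQyE" → "HDiztulRzF".
(Check on "DauRVqrBZttx": → "dAUrvQRbzTTX" → "eBVswRScaUUY" ✓)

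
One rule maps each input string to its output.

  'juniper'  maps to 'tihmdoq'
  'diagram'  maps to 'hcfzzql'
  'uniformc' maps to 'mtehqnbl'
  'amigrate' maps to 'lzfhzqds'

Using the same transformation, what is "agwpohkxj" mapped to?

fzovgnwji

What's happening: shift every letter 1 place backward in the alphabet (wrapping around), then swap each adjacent pair of characters (1↔2, 3↔4, ...).
Working it through for "agwpohkxj": intermediate "zfvongjwi", final "fzovgnwji".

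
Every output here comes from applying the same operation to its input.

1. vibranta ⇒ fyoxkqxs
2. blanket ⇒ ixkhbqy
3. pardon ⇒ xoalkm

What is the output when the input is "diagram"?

fxdoxja

Looking at the pairs, the operation is to shift every letter 3 places backward in the alphabet (wrapping around), then move the first character to the end.
Doing the same to "diagram": "fxdoxja".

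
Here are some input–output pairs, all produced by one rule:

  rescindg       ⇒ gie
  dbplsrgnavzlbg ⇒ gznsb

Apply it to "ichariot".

The pattern: keep one character in every 3, starting at position 2 (positions 2nd, 5th, 8th, ...), then reverse the string.
Starting from "ichariot": after the first operation, "crt"; after the second, "trc".

trc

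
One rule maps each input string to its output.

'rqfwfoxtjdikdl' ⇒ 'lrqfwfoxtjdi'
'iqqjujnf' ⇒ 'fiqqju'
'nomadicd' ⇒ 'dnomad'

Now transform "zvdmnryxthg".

Each output is the input with this applied: move the last 3 characters to the front (rotate right by 3), then delete the first 2 characters.
Starting from "zvdmnryxthg": after the first operation, "thgzvdmnryx"; after the second, "gzvdmnryx".

gzvdmnryx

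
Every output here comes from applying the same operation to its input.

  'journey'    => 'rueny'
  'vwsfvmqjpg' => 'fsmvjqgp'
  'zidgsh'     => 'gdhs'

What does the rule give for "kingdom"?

gnodm

What's happening: delete the first 2 characters, then swap each adjacent pair of characters (1↔2, 3↔4, ...).
Starting from "kingdom": after the first operation, "ngdom"; after the second, "gnodm".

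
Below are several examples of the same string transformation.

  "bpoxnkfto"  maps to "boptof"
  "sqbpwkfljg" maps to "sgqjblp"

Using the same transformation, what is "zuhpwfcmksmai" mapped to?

Looking at the pairs, the operation is to take characters alternately from the front and the back (1st, last, 2nd, 2nd-last, ...), then delete the last 3 characters.
Applying both steps to "zuhpwfcmksmai": "ziuahmpswkfmc", then "ziuahmpswk".

ziuahmpswk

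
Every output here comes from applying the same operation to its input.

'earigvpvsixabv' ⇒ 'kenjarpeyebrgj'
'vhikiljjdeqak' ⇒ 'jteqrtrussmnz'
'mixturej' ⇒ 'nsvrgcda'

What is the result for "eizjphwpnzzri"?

The transformation: move the last 2 characters to the front (rotate right by 2), then shift every letter 9 places forward in the alphabet (wrapping around).
On "eizjphwpnzzri": the first step gives "rieizjphwpnzz", and the second then gives "arnrisyqfywii".

arnrisyqfywii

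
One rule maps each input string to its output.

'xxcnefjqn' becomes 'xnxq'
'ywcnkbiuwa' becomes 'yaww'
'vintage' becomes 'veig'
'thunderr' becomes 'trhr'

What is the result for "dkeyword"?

ddkr

The pattern: take characters alternately from the front and the back (1st, last, 2nd, 2nd-last, ...), then keep only the first 4 characters.
On "dkeyword": the first step gives "ddkreoyw", and the second then gives "ddkr".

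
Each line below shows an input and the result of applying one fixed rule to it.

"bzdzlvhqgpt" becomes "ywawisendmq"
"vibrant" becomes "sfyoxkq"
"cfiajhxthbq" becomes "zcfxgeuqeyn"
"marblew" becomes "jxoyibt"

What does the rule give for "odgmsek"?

Each output is the input with this applied: shift every letter 3 places backward in the alphabet (wrapping around).
"odgmsek" → "ladjpbh".

ladjpbh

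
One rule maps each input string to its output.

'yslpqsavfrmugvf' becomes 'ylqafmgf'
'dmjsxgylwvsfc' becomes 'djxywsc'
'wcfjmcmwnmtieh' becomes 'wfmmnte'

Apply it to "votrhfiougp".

vthiup

The pattern: keep every other character starting from the first (positions 1st, 3rd, 5th, ...).
So "votrhfiougp" becomes "vthiup".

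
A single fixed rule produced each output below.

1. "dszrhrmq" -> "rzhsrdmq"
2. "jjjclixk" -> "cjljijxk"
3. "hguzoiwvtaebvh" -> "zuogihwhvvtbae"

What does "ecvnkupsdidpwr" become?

Each output is the input with this applied: move the first 3 characters to the end (rotate left by 3), then take characters alternately from the front and the back (1st, last, 2nd, 2nd-last, ...).
Starting from "ecvnkupsdidpwr": after the first operation, "nkupsdidpwrecv"; after the second, "nvkcueprswdpid".

nvkcueprswdpid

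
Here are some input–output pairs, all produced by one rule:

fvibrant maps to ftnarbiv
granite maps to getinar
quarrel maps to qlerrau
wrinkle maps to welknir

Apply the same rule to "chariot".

In each case the input is transformed by: move the first character to the end, then reverse the string.
Applying that to "chariot" gives "ctoirah".
(Check on "wrinkle": → "rinklew" → "welknir" ✓)

ctoirah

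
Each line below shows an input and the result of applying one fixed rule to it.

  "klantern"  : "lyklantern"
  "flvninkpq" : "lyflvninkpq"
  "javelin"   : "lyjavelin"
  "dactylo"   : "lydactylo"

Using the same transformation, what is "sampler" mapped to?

Rule — prepend "ly".
"sampler" → "lysampler".

lysampler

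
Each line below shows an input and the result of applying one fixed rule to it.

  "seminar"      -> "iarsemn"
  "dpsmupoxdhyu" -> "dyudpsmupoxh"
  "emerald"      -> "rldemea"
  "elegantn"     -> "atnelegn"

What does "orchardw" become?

adworchr

Each output is the input with this applied: move the last 3 characters to the front (rotate right by 3), then swap the first and last characters.
For "orchardw", step one produces "rdworcha"; step two turns that into "adworchr".
(Check on "emerald": → "aldemer" → "rldemea" ✓)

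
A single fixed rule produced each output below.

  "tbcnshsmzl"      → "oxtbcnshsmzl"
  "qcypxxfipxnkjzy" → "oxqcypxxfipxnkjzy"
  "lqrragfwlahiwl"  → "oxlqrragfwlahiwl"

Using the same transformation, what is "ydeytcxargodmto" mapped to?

oxydeytcxargodmto

The rule is to prepend "ox".
For "ydeytcxargodmto" the result is "oxydeytcxargodmto".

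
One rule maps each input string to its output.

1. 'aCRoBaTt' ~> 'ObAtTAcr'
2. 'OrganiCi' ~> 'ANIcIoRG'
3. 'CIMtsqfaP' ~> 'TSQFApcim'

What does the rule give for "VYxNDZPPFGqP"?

In each case the input is transformed by: flip the case of every letter, then move the first 3 characters to the end (rotate left by 3).
Working it through for "VYxNDZPPFGqP": intermediate "vyXndzppfgQp", final "ndzppfgQpvyX".

ndzppfgQpvyX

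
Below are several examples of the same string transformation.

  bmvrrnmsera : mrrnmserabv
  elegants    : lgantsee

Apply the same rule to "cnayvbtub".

nyvbtubca

The transformation: move the first 2 characters to the end (rotate left by 2), then swap the first and last characters.
Applying both steps to "cnayvbtub": "ayvbtubcn", then "nyvbtubca".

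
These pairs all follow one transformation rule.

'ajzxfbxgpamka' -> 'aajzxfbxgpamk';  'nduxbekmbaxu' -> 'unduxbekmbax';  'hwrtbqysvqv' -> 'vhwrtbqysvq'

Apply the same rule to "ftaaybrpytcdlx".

xftaaybrpytcdl

Rule — move the last character to the front.
Doing the same to "ftaaybrpytcdlx": "xftaaybrpytcdl".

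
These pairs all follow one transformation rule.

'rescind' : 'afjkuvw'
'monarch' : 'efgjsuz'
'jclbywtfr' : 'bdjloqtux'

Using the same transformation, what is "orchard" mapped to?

In each case the input is transformed by: shift every letter 8 places backward in the alphabet (wrapping around), then sort the characters into alphabetical order.
Doing the same to "orchard": "gjjsuvz".

gjjsuvz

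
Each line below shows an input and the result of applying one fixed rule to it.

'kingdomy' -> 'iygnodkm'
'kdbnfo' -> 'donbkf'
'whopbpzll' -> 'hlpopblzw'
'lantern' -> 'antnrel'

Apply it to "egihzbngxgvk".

gkhibzgngxev

Looking at the pairs, the operation is to swap the first and last characters, then swap each adjacent pair of characters (1↔2, 3↔4, ...).
On "egihzbngxgvk": the first step gives "kgihzbngxgve", and the second then gives "gkhibzgngxev".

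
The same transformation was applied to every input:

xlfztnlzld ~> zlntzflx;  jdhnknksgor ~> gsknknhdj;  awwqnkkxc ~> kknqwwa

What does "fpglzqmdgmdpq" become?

dmgdmqzlgpf

The transformation: reverse the string, then delete the first 2 characters.
"fpglzqmdgmdpq" → "qpdmgdmqzlgpf" → "dmgdmqzlgpf".
(Check on "jdhnknksgor": → "rogsknknhdj" → "gsknknhdj" ✓)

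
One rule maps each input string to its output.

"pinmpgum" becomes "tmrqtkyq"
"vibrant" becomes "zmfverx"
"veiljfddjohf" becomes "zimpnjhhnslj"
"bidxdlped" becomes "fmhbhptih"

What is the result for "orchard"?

svglevh

The pattern: shift every letter 4 places forward in the alphabet (wrapping around).
On "orchard" that produces "svglevh".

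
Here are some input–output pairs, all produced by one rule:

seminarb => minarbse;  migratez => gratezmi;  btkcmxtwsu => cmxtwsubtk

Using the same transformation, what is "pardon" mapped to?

ardonp

Looking at the pairs, the operation is to move the last 2 characters to the front (rotate right by 2), then swap the front and back halves of the string.
On "pardon": the first step gives "onpard", and the second then gives "ardonp".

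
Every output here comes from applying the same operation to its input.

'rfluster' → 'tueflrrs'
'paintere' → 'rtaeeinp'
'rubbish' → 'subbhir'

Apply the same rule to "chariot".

rtachio

Looking at the pairs, the operation is to sort the characters into alphabetical order, then move the last 2 characters to the front (rotate right by 2).
For "chariot", step one produces "achiort"; step two turns that into "rtachio".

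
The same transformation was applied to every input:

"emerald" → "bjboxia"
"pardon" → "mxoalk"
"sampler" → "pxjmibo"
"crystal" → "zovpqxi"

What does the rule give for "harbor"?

exoylo

The transformation: shift every letter 3 places backward in the alphabet (wrapping around).
On "harbor" that produces "exoylo".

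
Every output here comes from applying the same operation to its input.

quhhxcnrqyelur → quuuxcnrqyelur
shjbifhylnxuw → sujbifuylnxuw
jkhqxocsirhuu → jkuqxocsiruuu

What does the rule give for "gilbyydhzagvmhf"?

The transformation: replace every "h" with "u".
Applying that to "gilbyydhzagvmhf" gives "gilbyyduzagvmuf".

gilbyyduzagvmuf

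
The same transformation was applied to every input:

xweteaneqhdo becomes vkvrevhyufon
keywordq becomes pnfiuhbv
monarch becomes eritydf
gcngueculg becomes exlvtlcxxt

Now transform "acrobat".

ifsrkrt

The rule is to shift every letter 9 places backward in the alphabet (wrapping around), then move the first 2 characters to the end (rotate left by 2).
Starting from "acrobat": after the first operation, "rtifsrk"; after the second, "ifsrkrt".
(Check on "monarch": → "dferity" → "eritydf" ✓)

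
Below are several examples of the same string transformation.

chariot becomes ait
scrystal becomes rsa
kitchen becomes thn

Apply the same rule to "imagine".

aie

Looking at the pairs, the operation is to delete the first character, then keep every other character starting from the second (positions 2nd, 4th, 6th, ...).
"imagine" → "magine" → "aie".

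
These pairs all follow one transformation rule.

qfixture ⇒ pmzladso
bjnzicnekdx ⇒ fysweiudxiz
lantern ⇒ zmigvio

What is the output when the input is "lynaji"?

vedgti

The transformation: move the last 3 characters to the front (rotate right by 3), then shift every letter 5 places backward in the alphabet (wrapping around).
Working it through for "lynaji": intermediate "ajilyn", final "vedgti".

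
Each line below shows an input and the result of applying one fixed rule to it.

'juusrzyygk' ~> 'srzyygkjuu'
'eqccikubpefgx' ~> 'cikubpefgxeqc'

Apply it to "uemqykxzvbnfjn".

The rule is to move the first 3 characters to the end (rotate left by 3).
Doing the same to "uemqykxzvbnfjn": "qykxzvbnfjnuem".

qykxzvbnfjnuem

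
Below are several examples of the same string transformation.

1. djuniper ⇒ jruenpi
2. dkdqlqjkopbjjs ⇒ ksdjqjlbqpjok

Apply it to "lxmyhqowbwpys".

What's happening: delete the first character, then take characters alternately from the front and the back (1st, last, 2nd, 2nd-last, ...).
Applying both steps to "lxmyhqowbwpys": "xmyhqowbwpys", then "xsmyyphwqbow".

xsmyyphwqbow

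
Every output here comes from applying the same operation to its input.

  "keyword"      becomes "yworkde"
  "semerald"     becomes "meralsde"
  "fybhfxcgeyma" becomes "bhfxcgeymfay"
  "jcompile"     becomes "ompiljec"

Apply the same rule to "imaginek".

What's happening: swap the first and last characters, then move the first 2 characters to the end (rotate left by 2).
Applying both steps to "imaginek": "kmaginei", then "agineikm".

agineikm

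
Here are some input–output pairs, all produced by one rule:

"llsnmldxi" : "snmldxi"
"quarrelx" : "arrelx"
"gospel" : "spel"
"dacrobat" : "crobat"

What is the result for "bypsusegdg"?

In each case the input is transformed by: delete the first 2 characters.
Doing the same to "bypsusegdg": "psusegdg".

psusegdg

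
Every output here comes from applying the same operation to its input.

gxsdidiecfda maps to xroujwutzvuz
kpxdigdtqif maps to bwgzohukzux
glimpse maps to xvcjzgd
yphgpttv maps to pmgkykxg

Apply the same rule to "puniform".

The rule is to take characters alternately from the front and the back (1st, last, 2nd, 2nd-last, ...), then shift every letter 9 places backward in the alphabet (wrapping around).
Working it through for "puniform": intermediate "pmurnoif", final "gdliefzw".

gdliefzw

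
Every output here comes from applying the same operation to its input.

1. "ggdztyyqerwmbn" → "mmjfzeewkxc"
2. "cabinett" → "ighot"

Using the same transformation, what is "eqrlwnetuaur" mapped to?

In each case the input is transformed by: shift every letter 6 places forward in the alphabet (wrapping around), then delete the last 3 characters.
On "eqrlwnetuaur": the first step gives "kwxrctkzagax", and the second then gives "kwxrctkza".
(Check on "ggdztyyqerwmbn": → "mmjfzeewkxcsht" → "mmjfzeewkxc" ✓)

kwxrctkza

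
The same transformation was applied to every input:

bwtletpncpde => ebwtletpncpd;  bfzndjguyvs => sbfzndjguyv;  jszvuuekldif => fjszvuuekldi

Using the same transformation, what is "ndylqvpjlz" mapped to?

The pattern: move the last character to the front.
On "ndylqvpjlz" that produces "zndylqvpjl".

zndylqvpjl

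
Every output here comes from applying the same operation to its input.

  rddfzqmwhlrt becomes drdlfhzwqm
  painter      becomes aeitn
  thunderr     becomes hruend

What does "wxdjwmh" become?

Each output is the input with this applied: take characters alternately from the front and the back (1st, last, 2nd, 2nd-last, ...), then delete the first 2 characters.
Starting from "wxdjwmh": after the first operation, "whxmdwj"; after the second, "xmdwj".
(Check on "thunderr": → "trhruend" → "hruend" ✓)

xmdwj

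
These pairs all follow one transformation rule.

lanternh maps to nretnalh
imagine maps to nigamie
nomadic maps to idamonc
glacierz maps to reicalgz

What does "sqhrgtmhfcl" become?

cfhmtgrhqsl

In each case the input is transformed by: move the last character to the front, then reverse the string.
Working it through for "sqhrgtmhfcl": intermediate "lsqhrgtmhfc", final "cfhmtgrhqsl".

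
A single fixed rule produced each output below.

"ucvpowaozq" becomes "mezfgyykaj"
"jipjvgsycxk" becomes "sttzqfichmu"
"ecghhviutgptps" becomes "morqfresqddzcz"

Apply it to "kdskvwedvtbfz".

What's happening: swap each adjacent pair of characters (1↔2, 3↔4, ...), then shift every letter 10 places forward in the alphabet (wrapping around).
Working it through for "kdskvwedvtbfz": intermediate "dkkswvdetvfbz", final "nuucgfnodfplj".

nuucgfnodfplj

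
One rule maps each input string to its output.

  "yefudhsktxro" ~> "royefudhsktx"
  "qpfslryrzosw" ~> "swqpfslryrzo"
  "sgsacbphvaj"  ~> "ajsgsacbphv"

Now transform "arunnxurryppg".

The rule is to move the last 2 characters to the front (rotate right by 2).
Applying that to "arunnxurryppg" gives "pgarunnxurryp".

pgarunnxurryp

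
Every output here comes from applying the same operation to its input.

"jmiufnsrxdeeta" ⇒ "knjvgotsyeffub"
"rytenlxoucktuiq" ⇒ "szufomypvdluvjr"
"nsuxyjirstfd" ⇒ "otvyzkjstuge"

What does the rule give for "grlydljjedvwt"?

hsmzemkkfewxu

The pattern: shift every letter 1 place forward in the alphabet (wrapping around).
Applying that to "grlydljjedvwt" gives "hsmzemkkfewxu".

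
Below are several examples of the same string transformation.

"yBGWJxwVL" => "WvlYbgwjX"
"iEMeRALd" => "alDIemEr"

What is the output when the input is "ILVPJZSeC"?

Looking at the pairs, the operation is to move the last 3 characters to the front (rotate right by 3), then flip the case of every letter.
"ILVPJZSeC" → "SeCILVPJZ" → "sEcilvpjz".

sEcilvpjz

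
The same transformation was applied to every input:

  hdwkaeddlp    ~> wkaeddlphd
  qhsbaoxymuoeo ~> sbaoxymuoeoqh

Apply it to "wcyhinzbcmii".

The pattern: move the first 2 characters to the end (rotate left by 2).
Applying that to "wcyhinzbcmii" gives "yhinzbcmiiwc".

yhinzbcmiiwc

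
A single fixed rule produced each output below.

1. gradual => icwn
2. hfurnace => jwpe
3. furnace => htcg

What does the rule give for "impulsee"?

krng

In each case the input is transformed by: shift every letter 2 places forward in the alphabet (wrapping around), then keep every other character starting from the first (positions 1st, 3rd, 5th, ...).
Working it through for "impulsee": intermediate "korwnugg", final "krng".
(Check on "gradual": → "itcfwcn" → "icwn" ✓)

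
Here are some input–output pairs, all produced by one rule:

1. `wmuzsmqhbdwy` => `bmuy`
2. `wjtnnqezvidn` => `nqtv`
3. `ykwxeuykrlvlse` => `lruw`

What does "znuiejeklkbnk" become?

Each output is the input with this applied: keep one character in every 3, starting at position 3 (positions 3rd, 6th, 9th, ...), then sort the characters into alphabetical order.
"znuiejeklkbnk" → "ujln" → "jlnu".

jlnu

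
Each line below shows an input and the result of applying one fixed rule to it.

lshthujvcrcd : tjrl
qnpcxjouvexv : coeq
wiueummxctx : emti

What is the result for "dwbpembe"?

pbw

Rule — move the first 2 characters to the end (rotate left by 2), then keep one character in every 3, starting at position 2 (positions 2nd, 5th, 8th, ...).
On "dwbpembe": the first step gives "bpembedw", and the second then gives "pbw".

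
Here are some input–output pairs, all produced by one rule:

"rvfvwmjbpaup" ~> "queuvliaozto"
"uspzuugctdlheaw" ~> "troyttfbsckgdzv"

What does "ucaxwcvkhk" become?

Looking at the pairs, the operation is to shift every letter 1 place backward in the alphabet (wrapping around).
For "ucaxwcvkhk" the result is "tbzwvbujgj".

tbzwvbujgj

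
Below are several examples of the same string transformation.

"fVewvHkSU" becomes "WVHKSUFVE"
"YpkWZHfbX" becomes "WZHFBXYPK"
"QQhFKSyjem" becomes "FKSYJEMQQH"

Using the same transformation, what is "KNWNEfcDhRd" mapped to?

What's happening: move the first 3 characters to the end (rotate left by 3), then convert every letter to uppercase.
So "KNWNEfcDhRd" becomes "NEFCDHRDKNW".

NEFCDHRDKNW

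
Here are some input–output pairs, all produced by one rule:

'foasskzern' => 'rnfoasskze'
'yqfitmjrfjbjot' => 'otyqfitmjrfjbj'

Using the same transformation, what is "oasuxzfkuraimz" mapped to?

mzoasuxzfkurai

The transformation: move the last 2 characters to the front (rotate right by 2).
Applying that to "oasuxzfkuraimz" gives "mzoasuxzfkurai".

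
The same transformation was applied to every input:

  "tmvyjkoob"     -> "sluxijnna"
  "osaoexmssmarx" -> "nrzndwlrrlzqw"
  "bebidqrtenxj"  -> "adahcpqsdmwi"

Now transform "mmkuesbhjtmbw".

Rule — shift every letter 1 place backward in the alphabet (wrapping around).
Doing the same to "mmkuesbhjtmbw": "lljtdragislav".

lljtdragislav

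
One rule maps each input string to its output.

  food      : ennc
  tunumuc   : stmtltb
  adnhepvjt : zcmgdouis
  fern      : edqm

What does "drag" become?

What's happening: shift every letter 1 place backward in the alphabet (wrapping around).
On "drag" that produces "cqzf".

cqzf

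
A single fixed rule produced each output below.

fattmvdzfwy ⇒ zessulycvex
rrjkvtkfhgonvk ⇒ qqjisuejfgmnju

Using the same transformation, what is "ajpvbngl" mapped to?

izuomakf

Looking at the pairs, the operation is to shift every letter 1 place backward in the alphabet (wrapping around), then swap each adjacent pair of characters (1↔2, 3↔4, ...).
"ajpvbngl" → "ziouamfk" → "izuomakf".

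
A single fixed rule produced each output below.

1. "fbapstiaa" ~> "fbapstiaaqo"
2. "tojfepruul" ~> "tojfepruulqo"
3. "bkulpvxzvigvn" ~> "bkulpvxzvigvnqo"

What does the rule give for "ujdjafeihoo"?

In each case the input is transformed by: append "qo".
Applying that to "ujdjafeihoo" gives "ujdjafeihooqo".

ujdjafeihooqo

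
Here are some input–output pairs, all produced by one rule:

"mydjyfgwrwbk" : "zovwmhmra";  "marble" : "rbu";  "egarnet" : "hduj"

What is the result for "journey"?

Looking at the pairs, the operation is to delete the first 3 characters, then shift every letter 10 places backward in the alphabet (wrapping around).
"journey" → "rney" → "hduo".

hduo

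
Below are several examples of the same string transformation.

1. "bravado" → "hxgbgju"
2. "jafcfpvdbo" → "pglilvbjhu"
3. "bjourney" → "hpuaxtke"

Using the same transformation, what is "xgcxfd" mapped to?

Each output is the input with this applied: shift every letter 6 places forward in the alphabet (wrapping around).
On "xgcxfd" that produces "dmidlj".

dmidlj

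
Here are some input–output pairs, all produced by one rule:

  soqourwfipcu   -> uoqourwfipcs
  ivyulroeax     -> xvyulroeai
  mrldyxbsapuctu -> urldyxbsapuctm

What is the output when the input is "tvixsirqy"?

yvixsirqt

The rule is to swap the first and last characters.
Doing the same to "tvixsirqy": "yvixsirqt".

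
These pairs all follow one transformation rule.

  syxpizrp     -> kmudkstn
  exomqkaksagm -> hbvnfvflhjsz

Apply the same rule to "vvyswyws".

What's happening: reverse the string, then shift every letter 5 places backward in the alphabet (wrapping around).
Doing the same to "vvyswyws": "nrtrntqq".

nrtrntqq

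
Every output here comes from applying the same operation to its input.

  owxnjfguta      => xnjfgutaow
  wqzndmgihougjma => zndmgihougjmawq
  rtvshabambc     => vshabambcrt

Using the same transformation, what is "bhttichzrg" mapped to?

ttichzrgbh

What's happening: move the first 2 characters to the end (rotate left by 2).
So "bhttichzrg" becomes "ttichzrgbh".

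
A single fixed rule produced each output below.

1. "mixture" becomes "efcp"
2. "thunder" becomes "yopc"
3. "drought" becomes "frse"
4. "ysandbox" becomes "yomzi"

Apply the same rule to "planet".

ype

Looking at the pairs, the operation is to shift every letter 11 places forward in the alphabet (wrapping around), then delete the first 3 characters.
"planet" → "awlype" → "ype".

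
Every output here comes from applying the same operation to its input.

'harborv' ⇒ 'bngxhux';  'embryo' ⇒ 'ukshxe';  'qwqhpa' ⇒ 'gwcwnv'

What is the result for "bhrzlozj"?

The pattern: shift every letter 6 places forward in the alphabet (wrapping around), then move the last character to the front.
So "bhrzlozj" becomes "phnxfruf".

phnxfruf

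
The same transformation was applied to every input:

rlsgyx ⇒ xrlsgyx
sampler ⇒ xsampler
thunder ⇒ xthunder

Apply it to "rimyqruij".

The transformation: prepend "x".
On "rimyqruij" that produces "xrimyqruij".

xrimyqruij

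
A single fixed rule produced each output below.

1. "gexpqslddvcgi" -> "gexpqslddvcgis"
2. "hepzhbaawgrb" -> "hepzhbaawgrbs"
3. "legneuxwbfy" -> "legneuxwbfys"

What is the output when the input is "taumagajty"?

In each case the input is transformed by: append "s".
So "taumagajty" becomes "taumagajtys".

taumagajtys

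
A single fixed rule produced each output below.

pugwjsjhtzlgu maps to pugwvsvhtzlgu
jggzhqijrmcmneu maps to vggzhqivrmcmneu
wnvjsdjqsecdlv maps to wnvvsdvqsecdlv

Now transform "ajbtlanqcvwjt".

avbtlanqcvwvt

Looking at the pairs, the operation is to replace every "j" with "v".
On "ajbtlanqcvwjt" that produces "avbtlanqcvwvt".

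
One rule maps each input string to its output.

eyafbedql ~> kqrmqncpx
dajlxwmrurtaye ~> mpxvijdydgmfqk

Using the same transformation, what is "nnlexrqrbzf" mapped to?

The transformation: shift every letter 12 places forward in the alphabet (wrapping around), then swap each adjacent pair of characters (1↔2, 3↔4, ...).
For "nnlexrqrbzf", step one produces "zzxqjdcdnlr"; step two turns that into "zzqxdjdclnr".

zzqxdjdclnr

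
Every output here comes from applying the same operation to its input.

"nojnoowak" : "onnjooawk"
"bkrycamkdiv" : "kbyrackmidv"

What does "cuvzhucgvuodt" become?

Rule — swap each adjacent pair of characters (1↔2, 3↔4, ...).
On "cuvzhucgvuodt" that produces "uczvuhgcuvdot".

uczvuhgcuvdot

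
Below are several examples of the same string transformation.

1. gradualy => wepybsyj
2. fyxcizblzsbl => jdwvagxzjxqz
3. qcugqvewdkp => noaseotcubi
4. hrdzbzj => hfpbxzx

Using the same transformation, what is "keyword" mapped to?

bicwump

Each output is the input with this applied: move the last character to the front, then shift every letter 2 places backward in the alphabet (wrapping around).
Starting from "keyword": after the first operation, "dkeywor"; after the second, "bicwump".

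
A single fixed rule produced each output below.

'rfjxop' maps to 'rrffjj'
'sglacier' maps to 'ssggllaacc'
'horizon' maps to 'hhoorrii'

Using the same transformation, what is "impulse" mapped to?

iimmppuu

Looking at the pairs, the operation is to delete the last 3 characters, then double every character.
"impulse" → "impu" → "iimmppuu".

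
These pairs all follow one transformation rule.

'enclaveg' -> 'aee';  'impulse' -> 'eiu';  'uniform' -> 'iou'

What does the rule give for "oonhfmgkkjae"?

aeoo

What's happening: sort the characters into alphabetical order, then keep only the vowels.
So "oonhfmgkkjae" becomes "aeoo".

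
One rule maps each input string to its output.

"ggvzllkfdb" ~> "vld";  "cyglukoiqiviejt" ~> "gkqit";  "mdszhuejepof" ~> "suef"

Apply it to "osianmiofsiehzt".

Each output is the input with this applied: keep one character in every 3, starting at position 3 (positions 3rd, 6th, 9th, ...).
"osianmiofsiehzt" → "imfet".

imfet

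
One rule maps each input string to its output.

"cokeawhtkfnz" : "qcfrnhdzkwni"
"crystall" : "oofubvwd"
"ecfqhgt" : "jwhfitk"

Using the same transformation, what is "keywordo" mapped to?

grnhbzru

Each output is the input with this applied: move the last 2 characters to the front (rotate right by 2), then shift every letter 3 places forward in the alphabet (wrapping around).
Applying both steps to "keywordo": "dokeywor", then "grnhbzru".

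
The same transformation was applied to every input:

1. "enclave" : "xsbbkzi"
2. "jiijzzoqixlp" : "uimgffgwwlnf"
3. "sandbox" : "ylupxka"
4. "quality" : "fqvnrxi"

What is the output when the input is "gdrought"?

deqdaolr

Rule — move the last 3 characters to the front (rotate right by 3), then shift every letter 3 places backward in the alphabet (wrapping around).
For "gdrought", step one produces "ghtgdrou"; step two turns that into "deqdaolr".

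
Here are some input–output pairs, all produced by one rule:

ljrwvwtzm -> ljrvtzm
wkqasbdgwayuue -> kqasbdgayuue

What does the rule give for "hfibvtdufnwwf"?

Each output is the input with this applied: remove every "w".
On "hfibvtdufnwwf" that produces "hfibvtdufnf".

hfibvtdufnf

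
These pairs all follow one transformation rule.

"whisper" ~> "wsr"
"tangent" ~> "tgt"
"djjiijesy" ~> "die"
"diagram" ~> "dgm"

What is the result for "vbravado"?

Each output is the input with this applied: keep one character in every 3, starting at position 1 (positions 1st, 4th, 7th, ...).
So "vbravado" becomes "vad".

vad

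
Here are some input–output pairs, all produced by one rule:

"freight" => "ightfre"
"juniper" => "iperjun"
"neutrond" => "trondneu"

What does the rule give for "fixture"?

turefix

Rule — move the first 3 characters to the end (rotate left by 3).
Applying that to "fixture" gives "turefix".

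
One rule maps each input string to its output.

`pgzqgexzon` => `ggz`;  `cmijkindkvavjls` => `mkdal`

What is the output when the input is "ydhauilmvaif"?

dumi

Looking at the pairs, the operation is to keep one character in every 3, starting at position 2 (positions 2nd, 5th, 8th, ...).
"ydhauilmvaif" → "dumi".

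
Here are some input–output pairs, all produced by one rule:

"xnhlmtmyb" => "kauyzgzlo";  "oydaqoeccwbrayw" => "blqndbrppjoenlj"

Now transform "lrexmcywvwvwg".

The pattern: shift every letter 13 places forward in the alphabet (wrapping around) — i.e. ROT13.
So "lrexmcywvwvwg" becomes "yerkzpljijijt".

yerkzpljijijt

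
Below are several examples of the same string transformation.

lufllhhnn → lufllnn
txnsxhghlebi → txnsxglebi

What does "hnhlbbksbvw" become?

nlbbksbvw

Each output is the input with this applied: remove every "h".
So "hnhlbbksbvw" becomes "nlbbksbvw".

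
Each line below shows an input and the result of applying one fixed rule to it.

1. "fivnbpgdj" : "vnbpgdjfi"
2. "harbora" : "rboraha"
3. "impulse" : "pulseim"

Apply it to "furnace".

Each output is the input with this applied: move the first 2 characters to the end (rotate left by 2).
"furnace" → "rnacefu".

rnacefu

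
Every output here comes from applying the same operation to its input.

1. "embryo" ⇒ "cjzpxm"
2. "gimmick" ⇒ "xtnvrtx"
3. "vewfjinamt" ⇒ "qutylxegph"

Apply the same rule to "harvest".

gpdeslc

The pattern: move the first 3 characters to the end (rotate left by 3), then shift every letter 11 places forward in the alphabet (wrapping around).
On "harvest": the first step gives "vesthar", and the second then gives "gpdeslc".
(Check on "gimmick": → "mickgim" → "xtnvrtx" ✓)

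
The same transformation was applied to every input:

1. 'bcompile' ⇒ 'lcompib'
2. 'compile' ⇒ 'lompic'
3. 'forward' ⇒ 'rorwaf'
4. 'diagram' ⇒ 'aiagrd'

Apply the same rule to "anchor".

oncha

Looking at the pairs, the operation is to delete the last character, then swap the first and last characters.
"anchor" → "ancho" → "oncha".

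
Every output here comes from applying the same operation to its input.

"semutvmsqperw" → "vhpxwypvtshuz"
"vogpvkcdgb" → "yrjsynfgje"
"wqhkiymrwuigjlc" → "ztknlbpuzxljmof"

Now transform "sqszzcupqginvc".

vtvccfxstjlqyf

Each output is the input with this applied: shift every letter 3 places forward in the alphabet (wrapping around).
Doing the same to "sqszzcupqginvc": "vtvccfxstjlqyf".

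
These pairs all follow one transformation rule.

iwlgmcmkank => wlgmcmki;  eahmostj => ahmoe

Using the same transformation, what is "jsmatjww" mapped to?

smatj

The transformation: delete the last 3 characters, then move the first character to the end.
"jsmatjww" → "jsmat" → "smatj".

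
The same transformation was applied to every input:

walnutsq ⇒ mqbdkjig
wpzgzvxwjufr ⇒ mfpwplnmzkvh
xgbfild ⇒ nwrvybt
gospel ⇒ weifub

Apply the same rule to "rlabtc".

The rule is to shift every letter 10 places backward in the alphabet (wrapping around).
Doing the same to "rlabtc": "hbqrjs".

hbqrjs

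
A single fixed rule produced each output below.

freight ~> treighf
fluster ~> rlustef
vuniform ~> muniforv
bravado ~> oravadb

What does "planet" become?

The pattern: swap the first and last characters.
On "planet" that produces "tlanep".

tlanep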